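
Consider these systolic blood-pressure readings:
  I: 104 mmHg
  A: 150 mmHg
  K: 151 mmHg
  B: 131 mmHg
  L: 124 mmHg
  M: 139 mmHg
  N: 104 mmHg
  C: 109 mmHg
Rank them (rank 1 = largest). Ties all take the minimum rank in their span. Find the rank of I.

7

Sorted (descending): 151, 150, 139, 131, 124, 109, 104, 104
The 2 values of 104 occupy positions 7–8 → each gets rank 7.
I has value 104 mmHg → rank 7.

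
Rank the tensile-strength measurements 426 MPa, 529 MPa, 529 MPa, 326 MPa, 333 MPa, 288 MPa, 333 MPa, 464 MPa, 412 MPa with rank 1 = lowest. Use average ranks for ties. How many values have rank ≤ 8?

7

Sorted (ascending): 288, 326, 333, 333, 412, 426, 464, 529, 529
The 2 values of 333 occupy positions 3–4 → average rank (3+4)/2 = 3.5.
The 2 values of 529 occupy positions 8–9 → average rank (8+9)/2 = 8.5.
Ranks ≤ 8: {1, 2, 3.5, 3.5, 5, 6, 7} → 7 values.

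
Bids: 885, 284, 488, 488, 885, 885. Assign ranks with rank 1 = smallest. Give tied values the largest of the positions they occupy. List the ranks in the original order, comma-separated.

Sorted (ascending): 284, 488, 488, 885, 885, 885
The 2 values of 488 occupy positions 2–3 → each gets rank 3.
The 3 values of 885 occupy positions 4–6 → each gets rank 6.

6, 1, 3, 3, 6, 6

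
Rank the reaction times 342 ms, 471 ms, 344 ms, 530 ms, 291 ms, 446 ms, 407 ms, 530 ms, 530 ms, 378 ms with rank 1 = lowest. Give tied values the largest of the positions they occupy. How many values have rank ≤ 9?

7

Sorted (ascending): 291, 342, 344, 378, 407, 446, 471, 530, 530, 530
The 3 values of 530 occupy positions 8–10 → each gets rank 10.
Ranks ≤ 9: {1, 2, 3, 4, 5, 6, 7} → 7 values.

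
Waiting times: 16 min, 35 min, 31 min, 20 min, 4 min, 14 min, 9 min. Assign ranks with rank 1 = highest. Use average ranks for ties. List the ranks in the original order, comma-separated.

4, 1, 2, 3, 7, 5, 6

Sorted (descending): 35, 31, 20, 16, 14, 9, 4
No ties — each value takes its position as its rank.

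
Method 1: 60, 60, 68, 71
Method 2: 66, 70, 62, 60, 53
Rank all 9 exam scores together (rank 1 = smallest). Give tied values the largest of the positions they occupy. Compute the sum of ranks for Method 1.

24

Sorted (ascending): 53, 60, 60, 60, 62, 66, 68, 70, 71
The 3 values of 60 occupy positions 2–4 → each gets rank 4.
Method 1 values → pooled ranks: 60→4, 60→4, 68→7, 71→9
Rank sum = 4 + 4 + 7 + 9 = 24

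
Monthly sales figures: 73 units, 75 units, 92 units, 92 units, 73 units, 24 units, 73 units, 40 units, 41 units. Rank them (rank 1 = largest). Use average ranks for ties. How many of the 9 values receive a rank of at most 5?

6

Sorted (descending): 92, 92, 75, 73, 73, 73, 41, 40, 24
The 2 values of 92 occupy positions 1–2 → average rank (1+2)/2 = 1.5.
The 3 values of 73 occupy positions 4–6 → average rank 5.
Ranks ≤ 5: {1.5, 1.5, 3, 5, 5, 5} → 6 values.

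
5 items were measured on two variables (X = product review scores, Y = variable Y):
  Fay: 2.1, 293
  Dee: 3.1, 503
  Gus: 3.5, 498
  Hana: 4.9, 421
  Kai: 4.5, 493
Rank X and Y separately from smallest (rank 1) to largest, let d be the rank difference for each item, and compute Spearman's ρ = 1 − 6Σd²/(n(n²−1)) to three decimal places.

0.000

Ranks of variable 1: 1, 2, 3, 5, 4
Ranks of variable 2: 1, 5, 4, 2, 3
d = r₁ − r₂: 0, -3, -1, 3, 1
d²: 0, 9, 1, 9, 1; Σd² = 20
ρ = 1 − 6·20/(5·24) = 1 − 120/120 = 0.000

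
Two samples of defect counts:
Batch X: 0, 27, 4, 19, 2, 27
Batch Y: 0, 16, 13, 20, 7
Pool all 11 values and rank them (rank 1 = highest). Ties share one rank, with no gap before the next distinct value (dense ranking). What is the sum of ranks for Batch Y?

26

Sorted (descending): 27, 27, 20, 19, 16, 13, 7, 4, 2, 0, 0
The 2 values of 27 share dense rank 1.
The 2 values of 0 share dense rank 9.
Remaining distinct values take the next consecutive integers.
Batch Y values → pooled ranks: 0→9, 16→4, 13→5, 20→2, 7→6
Rank sum = 9 + 4 + 5 + 2 + 6 = 26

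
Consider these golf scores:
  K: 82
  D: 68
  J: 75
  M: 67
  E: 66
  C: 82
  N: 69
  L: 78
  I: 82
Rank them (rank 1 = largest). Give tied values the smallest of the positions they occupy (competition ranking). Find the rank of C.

Sorted (descending): 82, 82, 82, 78, 75, 69, 68, 67, 66
The 3 values of 82 occupy positions 1–3 → each gets rank 1.
C has value 82 → rank 1.

1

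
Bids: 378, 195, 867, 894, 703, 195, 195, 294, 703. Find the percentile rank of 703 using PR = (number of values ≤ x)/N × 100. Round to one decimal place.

77.8

N = 9.
Strictly below 703: 5. Equal to 703: 2.
PR = 7/9 × 100 = 77.8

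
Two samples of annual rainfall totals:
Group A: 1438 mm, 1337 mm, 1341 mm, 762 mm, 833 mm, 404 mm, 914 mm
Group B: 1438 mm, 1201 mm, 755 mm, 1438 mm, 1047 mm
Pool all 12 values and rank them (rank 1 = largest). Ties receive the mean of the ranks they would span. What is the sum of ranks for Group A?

Sorted (descending): 1438, 1438, 1438, 1341, 1337, 1201, 1047, 914, 833, 762, 755, 404
The 3 values of 1438 occupy positions 1–3 → average rank 2.
Group A values → pooled ranks: 1438→2, 1337→5, 1341→4, 762→10, 833→9, 404→12, 914→8
Rank sum = 2 + 5 + 4 + 10 + 9 + 12 + 8 = 50

50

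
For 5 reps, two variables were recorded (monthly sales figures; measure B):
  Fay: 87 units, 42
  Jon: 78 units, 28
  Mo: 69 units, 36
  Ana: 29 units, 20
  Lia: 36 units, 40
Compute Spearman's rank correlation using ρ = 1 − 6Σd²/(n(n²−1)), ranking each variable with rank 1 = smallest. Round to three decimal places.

Ranks of variable 1: 5, 4, 3, 1, 2
Ranks of variable 2: 5, 2, 3, 1, 4
d = r₁ − r₂: 0, 2, 0, 0, -2
d²: 0, 4, 0, 0, 4; Σd² = 8
ρ = 1 − 6·8/(5·24) = 1 − 48/120 = 0.600

0.600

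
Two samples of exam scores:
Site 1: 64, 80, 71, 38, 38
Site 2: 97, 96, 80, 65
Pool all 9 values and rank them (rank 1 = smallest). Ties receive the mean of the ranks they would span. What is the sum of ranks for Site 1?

Sorted (ascending): 38, 38, 64, 65, 71, 80, 80, 96, 97
The 2 values of 38 occupy positions 1–2 → average rank (1+2)/2 = 1.5.
The 2 values of 80 occupy positions 6–7 → average rank (6+7)/2 = 6.5.
Site 1 values → pooled ranks: 64→3, 80→6.5, 71→5, 38→1.5, 38→1.5
Rank sum = 3 + 6.5 + 5 + 1.5 + 1.5 = 17.5

17.5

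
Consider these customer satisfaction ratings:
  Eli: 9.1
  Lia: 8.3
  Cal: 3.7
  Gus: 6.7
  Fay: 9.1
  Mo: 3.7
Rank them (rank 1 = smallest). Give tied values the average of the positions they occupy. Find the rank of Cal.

Sorted (ascending): 3.7, 3.7, 6.7, 8.3, 9.1, 9.1
The 2 values of 3.7 occupy positions 1–2 → average rank (1+2)/2 = 1.5.
The 2 values of 9.1 occupy positions 5–6 → average rank (5+6)/2 = 5.5.
Cal has value 3.7 → rank 1.5.

1.5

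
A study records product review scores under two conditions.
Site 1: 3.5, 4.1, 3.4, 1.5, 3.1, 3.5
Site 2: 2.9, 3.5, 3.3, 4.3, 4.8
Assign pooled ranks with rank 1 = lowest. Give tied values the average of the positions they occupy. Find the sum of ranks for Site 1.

Sorted (ascending): 1.5, 2.9, 3.1, 3.3, 3.4, 3.5, 3.5, 3.5, 4.1, 4.3, 4.8
The 3 values of 3.5 occupy positions 6–8 → average rank 7.
Site 1 values → pooled ranks: 3.5→7, 4.1→9, 3.4→5, 1.5→1, 3.1→3, 3.5→7
Rank sum = 7 + 9 + 5 + 1 + 3 + 7 = 32

32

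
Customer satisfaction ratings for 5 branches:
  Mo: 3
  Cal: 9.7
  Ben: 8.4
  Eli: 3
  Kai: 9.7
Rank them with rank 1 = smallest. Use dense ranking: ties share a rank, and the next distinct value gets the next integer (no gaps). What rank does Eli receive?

Sorted (ascending): 3, 3, 8.4, 9.7, 9.7
The 2 values of 3 share dense rank 1.
The 2 values of 9.7 share dense rank 3.
Remaining distinct values take the next consecutive integers.
Eli has value 3 → rank 1.

1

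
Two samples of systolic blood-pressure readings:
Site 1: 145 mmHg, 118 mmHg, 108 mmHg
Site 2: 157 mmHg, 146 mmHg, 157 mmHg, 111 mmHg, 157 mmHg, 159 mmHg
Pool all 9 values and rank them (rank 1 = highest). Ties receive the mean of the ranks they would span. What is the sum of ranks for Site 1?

Sorted (descending): 159, 157, 157, 157, 146, 145, 118, 111, 108
The 3 values of 157 occupy positions 2–4 → average rank 3.
Site 1 values → pooled ranks: 145→6, 118→7, 108→9
Rank sum = 6 + 7 + 9 = 22

22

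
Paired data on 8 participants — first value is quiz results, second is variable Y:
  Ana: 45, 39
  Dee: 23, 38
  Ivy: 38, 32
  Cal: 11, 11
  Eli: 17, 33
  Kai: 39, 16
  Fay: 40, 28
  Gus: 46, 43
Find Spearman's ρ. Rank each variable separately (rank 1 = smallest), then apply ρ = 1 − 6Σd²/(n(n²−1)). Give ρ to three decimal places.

Ranks of variable 1: 7, 3, 4, 1, 2, 5, 6, 8
Ranks of variable 2: 7, 6, 4, 1, 5, 2, 3, 8
d = r₁ − r₂: 0, -3, 0, 0, -3, 3, 3, 0
d²: 0, 9, 0, 0, 9, 9, 9, 0; Σd² = 36
ρ = 1 − 6·36/(8·63) = 1 − 216/504 = 0.571

0.571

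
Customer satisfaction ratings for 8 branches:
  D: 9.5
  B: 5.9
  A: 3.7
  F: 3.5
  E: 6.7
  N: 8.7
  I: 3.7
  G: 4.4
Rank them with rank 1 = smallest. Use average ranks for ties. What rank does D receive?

Sorted (ascending): 3.5, 3.7, 3.7, 4.4, 5.9, 6.7, 8.7, 9.5
The 2 values of 3.7 occupy positions 2–3 → average rank (2+3)/2 = 2.5.
D has value 9.5 → rank 8.

8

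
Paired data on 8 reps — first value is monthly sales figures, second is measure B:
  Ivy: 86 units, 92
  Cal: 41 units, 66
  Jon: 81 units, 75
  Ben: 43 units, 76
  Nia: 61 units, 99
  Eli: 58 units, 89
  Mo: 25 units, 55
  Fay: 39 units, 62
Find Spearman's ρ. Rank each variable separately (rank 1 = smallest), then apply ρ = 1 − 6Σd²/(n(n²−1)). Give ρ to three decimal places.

0.810

Ranks of variable 1: 8, 3, 7, 4, 6, 5, 1, 2
Ranks of variable 2: 7, 3, 4, 5, 8, 6, 1, 2
d = r₁ − r₂: 1, 0, 3, -1, -2, -1, 0, 0
d²: 1, 0, 9, 1, 4, 1, 0, 0; Σd² = 16
ρ = 1 − 6·16/(8·63) = 1 − 96/504 = 0.810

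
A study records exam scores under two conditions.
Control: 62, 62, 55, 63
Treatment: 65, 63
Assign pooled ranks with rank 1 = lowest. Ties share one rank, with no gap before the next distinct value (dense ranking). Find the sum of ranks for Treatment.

Sorted (ascending): 55, 62, 62, 63, 63, 65
The 2 values of 62 share dense rank 2.
The 2 values of 63 share dense rank 3.
Remaining distinct values take the next consecutive integers.
Treatment values → pooled ranks: 65→4, 63→3
Rank sum = 4 + 3 = 7

7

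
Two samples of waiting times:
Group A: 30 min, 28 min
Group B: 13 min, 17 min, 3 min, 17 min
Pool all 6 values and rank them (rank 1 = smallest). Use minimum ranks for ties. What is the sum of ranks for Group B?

Sorted (ascending): 3, 13, 17, 17, 28, 30
The 2 values of 17 occupy positions 3–4 → each gets rank 3.
Group B values → pooled ranks: 13→2, 17→3, 3→1, 17→3
Rank sum = 2 + 3 + 1 + 3 = 9

9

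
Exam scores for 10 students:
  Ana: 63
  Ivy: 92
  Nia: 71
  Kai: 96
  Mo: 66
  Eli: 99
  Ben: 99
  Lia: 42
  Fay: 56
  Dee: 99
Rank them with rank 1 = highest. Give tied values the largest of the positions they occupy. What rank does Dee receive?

3

Sorted (descending): 99, 99, 99, 96, 92, 71, 66, 63, 56, 42
The 3 values of 99 occupy positions 1–3 → each gets rank 3.
Dee has value 99 → rank 3.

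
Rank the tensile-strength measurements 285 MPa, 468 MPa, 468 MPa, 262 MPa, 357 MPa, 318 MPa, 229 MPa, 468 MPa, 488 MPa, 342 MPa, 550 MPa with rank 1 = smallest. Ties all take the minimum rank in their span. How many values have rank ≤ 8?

Sorted (ascending): 229, 262, 285, 318, 342, 357, 468, 468, 468, 488, 550
The 3 values of 468 occupy positions 7–9 → each gets rank 7.
Ranks ≤ 8: {1, 2, 3, 4, 5, 6, 7, 7, 7} → 9 values.

9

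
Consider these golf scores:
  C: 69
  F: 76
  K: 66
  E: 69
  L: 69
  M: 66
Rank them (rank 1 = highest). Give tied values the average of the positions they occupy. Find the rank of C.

Sorted (descending): 76, 69, 69, 69, 66, 66
The 3 values of 69 occupy positions 2–4 → average rank 3.
The 2 values of 66 occupy positions 5–6 → average rank (5+6)/2 = 5.5.
C has value 69 → rank 3.

3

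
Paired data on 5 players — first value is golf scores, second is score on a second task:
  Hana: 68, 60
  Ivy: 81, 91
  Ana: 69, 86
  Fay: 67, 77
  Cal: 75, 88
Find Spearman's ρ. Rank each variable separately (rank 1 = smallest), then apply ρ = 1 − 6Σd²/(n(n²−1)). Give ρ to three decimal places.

0.900

Ranks of variable 1: 2, 5, 3, 1, 4
Ranks of variable 2: 1, 5, 3, 2, 4
d = r₁ − r₂: 1, 0, 0, -1, 0
d²: 1, 0, 0, 1, 0; Σd² = 2
ρ = 1 − 6·2/(5·24) = 1 − 12/120 = 0.900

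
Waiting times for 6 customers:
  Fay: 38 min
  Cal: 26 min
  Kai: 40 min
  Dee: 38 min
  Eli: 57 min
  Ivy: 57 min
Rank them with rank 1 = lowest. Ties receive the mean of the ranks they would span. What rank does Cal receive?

1

Sorted (ascending): 26, 38, 38, 40, 57, 57
The 2 values of 38 occupy positions 2–3 → average rank (2+3)/2 = 2.5.
The 2 values of 57 occupy positions 5–6 → average rank (5+6)/2 = 5.5.
Cal has value 26 min → rank 1.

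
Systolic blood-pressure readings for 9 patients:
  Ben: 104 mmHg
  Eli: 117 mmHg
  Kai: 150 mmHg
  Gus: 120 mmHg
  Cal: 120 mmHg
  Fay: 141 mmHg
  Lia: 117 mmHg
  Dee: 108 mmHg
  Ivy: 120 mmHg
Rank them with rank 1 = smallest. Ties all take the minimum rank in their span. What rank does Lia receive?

Sorted (ascending): 104, 108, 117, 117, 120, 120, 120, 141, 150
The 2 values of 117 occupy positions 3–4 → each gets rank 3.
The 3 values of 120 occupy positions 5–7 → each gets rank 5.
Lia has value 117 mmHg → rank 3.

3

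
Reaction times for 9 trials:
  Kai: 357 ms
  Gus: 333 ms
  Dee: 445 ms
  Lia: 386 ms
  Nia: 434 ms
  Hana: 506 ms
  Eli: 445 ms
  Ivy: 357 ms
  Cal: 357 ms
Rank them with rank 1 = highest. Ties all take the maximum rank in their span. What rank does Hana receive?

Sorted (descending): 506, 445, 445, 434, 386, 357, 357, 357, 333
The 2 values of 445 occupy positions 2–3 → each gets rank 3.
The 3 values of 357 occupy positions 6–8 → each gets rank 8.
Hana has value 506 ms → rank 1.

1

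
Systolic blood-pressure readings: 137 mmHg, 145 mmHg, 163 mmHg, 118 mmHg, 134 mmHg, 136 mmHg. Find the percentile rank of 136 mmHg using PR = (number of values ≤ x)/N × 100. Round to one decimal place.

50.0

N = 6.
Strictly below 136: 2. Equal to 136: 1.
PR = 3/6 × 100 = 50.0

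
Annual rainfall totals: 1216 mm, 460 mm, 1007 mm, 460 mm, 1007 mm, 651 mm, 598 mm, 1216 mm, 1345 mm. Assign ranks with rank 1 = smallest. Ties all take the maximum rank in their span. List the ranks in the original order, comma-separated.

8, 2, 6, 2, 6, 4, 3, 8, 9

Sorted (ascending): 460, 460, 598, 651, 1007, 1007, 1216, 1216, 1345
The 2 values of 460 occupy positions 1–2 → each gets rank 2.
The 2 values of 1007 occupy positions 5–6 → each gets rank 6.
The 2 values of 1216 occupy positions 7–8 → each gets rank 8.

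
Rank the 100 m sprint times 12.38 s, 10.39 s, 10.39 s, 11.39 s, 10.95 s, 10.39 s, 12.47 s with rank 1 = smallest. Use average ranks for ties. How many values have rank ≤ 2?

3

Sorted (ascending): 10.39, 10.39, 10.39, 10.95, 11.39, 12.38, 12.47
The 3 values of 10.39 occupy positions 1–3 → average rank 2.
Ranks ≤ 2: {2, 2, 2} → 3 values.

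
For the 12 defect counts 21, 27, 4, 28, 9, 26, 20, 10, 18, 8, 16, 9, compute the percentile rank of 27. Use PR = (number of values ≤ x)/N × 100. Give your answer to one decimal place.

N = 12.
Strictly below 27: 10. Equal to 27: 1.
PR = 11/12 × 100 = 91.7

91.7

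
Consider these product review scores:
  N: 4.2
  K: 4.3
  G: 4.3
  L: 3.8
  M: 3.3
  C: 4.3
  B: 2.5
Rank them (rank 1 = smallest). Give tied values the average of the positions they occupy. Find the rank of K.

6

Sorted (ascending): 2.5, 3.3, 3.8, 4.2, 4.3, 4.3, 4.3
The 3 values of 4.3 occupy positions 5–7 → average rank 6.
K has value 4.3 → rank 6.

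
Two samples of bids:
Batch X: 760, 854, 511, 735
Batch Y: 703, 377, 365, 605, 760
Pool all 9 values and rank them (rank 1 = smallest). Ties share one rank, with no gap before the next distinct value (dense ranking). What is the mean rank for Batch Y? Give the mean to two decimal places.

3.80

Sorted (ascending): 365, 377, 511, 605, 703, 735, 760, 760, 854
The 2 values of 760 share dense rank 7.
Remaining distinct values take the next consecutive integers.
Batch Y values → pooled ranks: 703→5, 377→2, 365→1, 605→4, 760→7
Mean rank = (5 + 2 + 1 + 4 + 7) / 5 = 3.80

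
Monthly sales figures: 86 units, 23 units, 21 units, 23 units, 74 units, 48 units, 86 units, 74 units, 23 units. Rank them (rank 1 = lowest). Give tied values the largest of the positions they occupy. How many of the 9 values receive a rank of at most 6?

5

Sorted (ascending): 21, 23, 23, 23, 48, 74, 74, 86, 86
The 3 values of 23 occupy positions 2–4 → each gets rank 4.
The 2 values of 74 occupy positions 6–7 → each gets rank 7.
The 2 values of 86 occupy positions 8–9 → each gets rank 9.
Ranks ≤ 6: {1, 4, 4, 4, 5} → 5 values.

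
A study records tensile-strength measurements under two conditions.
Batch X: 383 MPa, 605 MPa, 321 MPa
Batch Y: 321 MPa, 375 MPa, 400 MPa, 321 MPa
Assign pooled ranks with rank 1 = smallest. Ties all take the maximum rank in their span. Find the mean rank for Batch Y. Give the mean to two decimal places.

Sorted (ascending): 321, 321, 321, 375, 383, 400, 605
The 3 values of 321 occupy positions 1–3 → each gets rank 3.
Batch Y values → pooled ranks: 321→3, 375→4, 400→6, 321→3
Mean rank = (3 + 4 + 6 + 3) / 4 = 4.00

4.00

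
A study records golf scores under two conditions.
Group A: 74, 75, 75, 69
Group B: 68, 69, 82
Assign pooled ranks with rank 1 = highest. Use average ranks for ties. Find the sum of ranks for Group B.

13.5

Sorted (descending): 82, 75, 75, 74, 69, 69, 68
The 2 values of 75 occupy positions 2–3 → average rank (2+3)/2 = 2.5.
The 2 values of 69 occupy positions 5–6 → average rank (5+6)/2 = 5.5.
Group B values → pooled ranks: 68→7, 69→5.5, 82→1
Rank sum = 7 + 5.5 + 1 = 13.5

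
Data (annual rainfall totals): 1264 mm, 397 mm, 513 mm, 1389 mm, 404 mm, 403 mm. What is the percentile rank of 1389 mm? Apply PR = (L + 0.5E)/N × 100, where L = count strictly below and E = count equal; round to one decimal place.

91.7

N = 6.
Strictly below 1389: 5. Equal to 1389: 1.
PR = (5 + 0.5·1)/6 × 100 = 91.7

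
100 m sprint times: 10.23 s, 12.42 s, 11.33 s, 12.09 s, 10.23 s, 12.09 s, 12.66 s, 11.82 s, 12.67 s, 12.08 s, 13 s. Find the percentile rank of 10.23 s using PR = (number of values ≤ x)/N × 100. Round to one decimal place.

18.2

N = 11.
Strictly below 10.23: 0. Equal to 10.23: 2.
PR = 2/11 × 100 = 18.2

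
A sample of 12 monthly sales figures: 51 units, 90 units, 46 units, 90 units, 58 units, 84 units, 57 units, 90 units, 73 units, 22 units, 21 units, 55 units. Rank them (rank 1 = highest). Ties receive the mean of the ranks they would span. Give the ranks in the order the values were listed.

Sorted (descending): 90, 90, 90, 84, 73, 58, 57, 55, 51, 46, 22, 21
The 3 values of 90 occupy positions 1–3 → average rank 2.

9, 2, 10, 2, 6, 4, 7, 2, 5, 11, 12, 8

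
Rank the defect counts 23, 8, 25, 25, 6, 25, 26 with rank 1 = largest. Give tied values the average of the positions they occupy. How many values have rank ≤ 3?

Sorted (descending): 26, 25, 25, 25, 23, 8, 6
The 3 values of 25 occupy positions 2–4 → average rank 3.
Ranks ≤ 3: {1, 3, 3, 3} → 4 values.

4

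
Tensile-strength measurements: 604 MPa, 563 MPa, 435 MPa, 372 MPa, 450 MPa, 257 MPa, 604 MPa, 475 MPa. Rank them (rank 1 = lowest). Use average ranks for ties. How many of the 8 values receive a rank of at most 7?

Sorted (ascending): 257, 372, 435, 450, 475, 563, 604, 604
The 2 values of 604 occupy positions 7–8 → average rank (7+8)/2 = 7.5.
Ranks ≤ 7: {1, 2, 3, 4, 5, 6} → 6 values.

6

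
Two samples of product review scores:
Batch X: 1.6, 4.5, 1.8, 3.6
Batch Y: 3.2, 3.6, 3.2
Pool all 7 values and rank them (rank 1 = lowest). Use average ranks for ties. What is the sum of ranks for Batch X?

15.5

Sorted (ascending): 1.6, 1.8, 3.2, 3.2, 3.6, 3.6, 4.5
The 2 values of 3.2 occupy positions 3–4 → average rank (3+4)/2 = 3.5.
The 2 values of 3.6 occupy positions 5–6 → average rank (5+6)/2 = 5.5.
Batch X values → pooled ranks: 1.6→1, 4.5→7, 1.8→2, 3.6→5.5
Rank sum = 1 + 7 + 2 + 5.5 = 15.5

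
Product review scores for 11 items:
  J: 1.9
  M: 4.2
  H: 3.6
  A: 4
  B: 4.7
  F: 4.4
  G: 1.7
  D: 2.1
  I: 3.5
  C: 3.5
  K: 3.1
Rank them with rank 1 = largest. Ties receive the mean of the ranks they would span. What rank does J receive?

Sorted (descending): 4.7, 4.4, 4.2, 4, 3.6, 3.5, 3.5, 3.1, 2.1, 1.9, 1.7
The 2 values of 3.5 occupy positions 6–7 → average rank (6+7)/2 = 6.5.
J has value 1.9 → rank 10.

10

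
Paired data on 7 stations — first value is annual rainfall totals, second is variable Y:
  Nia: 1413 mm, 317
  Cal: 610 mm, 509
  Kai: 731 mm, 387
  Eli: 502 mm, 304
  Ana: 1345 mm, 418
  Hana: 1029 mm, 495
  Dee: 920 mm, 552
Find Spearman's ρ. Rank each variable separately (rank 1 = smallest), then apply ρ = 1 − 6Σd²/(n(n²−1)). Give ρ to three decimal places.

0.036

Ranks of variable 1: 7, 2, 3, 1, 6, 5, 4
Ranks of variable 2: 2, 6, 3, 1, 4, 5, 7
d = r₁ − r₂: 5, -4, 0, 0, 2, 0, -3
d²: 25, 16, 0, 0, 4, 0, 9; Σd² = 54
ρ = 1 − 6·54/(7·48) = 1 − 324/336 = 0.036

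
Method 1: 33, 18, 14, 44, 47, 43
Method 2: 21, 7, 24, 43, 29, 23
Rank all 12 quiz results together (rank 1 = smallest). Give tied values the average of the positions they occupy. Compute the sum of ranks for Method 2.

32.5

Sorted (ascending): 7, 14, 18, 21, 23, 24, 29, 33, 43, 43, 44, 47
The 2 values of 43 occupy positions 9–10 → average rank (9+10)/2 = 9.5.
Method 2 values → pooled ranks: 21→4, 7→1, 24→6, 43→9.5, 29→7, 23→5
Rank sum = 4 + 1 + 6 + 9.5 + 7 + 5 = 32.5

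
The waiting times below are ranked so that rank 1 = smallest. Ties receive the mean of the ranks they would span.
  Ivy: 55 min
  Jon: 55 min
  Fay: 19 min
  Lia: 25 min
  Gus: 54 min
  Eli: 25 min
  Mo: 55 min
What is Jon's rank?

Sorted (ascending): 19, 25, 25, 54, 55, 55, 55
The 2 values of 25 occupy positions 2–3 → average rank (2+3)/2 = 2.5.
The 3 values of 55 occupy positions 5–7 → average rank 6.
Jon has value 55 min → rank 6.

6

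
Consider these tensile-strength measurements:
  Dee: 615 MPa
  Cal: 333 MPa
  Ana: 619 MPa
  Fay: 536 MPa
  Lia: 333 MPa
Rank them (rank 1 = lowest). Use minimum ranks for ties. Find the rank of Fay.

Sorted (ascending): 333, 333, 536, 615, 619
The 2 values of 333 occupy positions 1–2 → each gets rank 1.
Fay has value 536 MPa → rank 3.

3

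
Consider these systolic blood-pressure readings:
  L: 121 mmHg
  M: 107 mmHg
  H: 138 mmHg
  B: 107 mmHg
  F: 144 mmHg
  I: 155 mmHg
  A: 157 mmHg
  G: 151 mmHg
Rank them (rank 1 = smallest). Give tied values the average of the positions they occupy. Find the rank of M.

Sorted (ascending): 107, 107, 121, 138, 144, 151, 155, 157
The 2 values of 107 occupy positions 1–2 → average rank (1+2)/2 = 1.5.
M has value 107 mmHg → rank 1.5.

1.5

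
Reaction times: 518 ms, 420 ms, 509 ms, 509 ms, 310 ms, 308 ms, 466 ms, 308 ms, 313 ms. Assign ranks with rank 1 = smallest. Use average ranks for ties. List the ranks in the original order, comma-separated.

9, 5, 7.5, 7.5, 3, 1.5, 6, 1.5, 4

Sorted (ascending): 308, 308, 310, 313, 420, 466, 509, 509, 518
The 2 values of 308 occupy positions 1–2 → average rank (1+2)/2 = 1.5.
The 2 values of 509 occupy positions 7–8 → average rank (7+8)/2 = 7.5.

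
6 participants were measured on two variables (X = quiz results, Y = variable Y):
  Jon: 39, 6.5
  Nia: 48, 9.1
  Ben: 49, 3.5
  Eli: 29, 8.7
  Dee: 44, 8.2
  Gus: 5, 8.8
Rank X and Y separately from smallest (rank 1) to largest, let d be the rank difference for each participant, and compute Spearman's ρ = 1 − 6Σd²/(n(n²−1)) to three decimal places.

Ranks of variable 1: 3, 5, 6, 2, 4, 1
Ranks of variable 2: 2, 6, 1, 4, 3, 5
d = r₁ − r₂: 1, -1, 5, -2, 1, -4
d²: 1, 1, 25, 4, 1, 16; Σd² = 48
ρ = 1 − 6·48/(6·35) = 1 − 288/210 = -0.371

-0.371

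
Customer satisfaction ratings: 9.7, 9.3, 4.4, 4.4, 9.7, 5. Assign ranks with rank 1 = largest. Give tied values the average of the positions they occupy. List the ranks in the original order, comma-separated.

1.5, 3, 5.5, 5.5, 1.5, 4

Sorted (descending): 9.7, 9.7, 9.3, 5, 4.4, 4.4
The 2 values of 9.7 occupy positions 1–2 → average rank (1+2)/2 = 1.5.
The 2 values of 4.4 occupy positions 5–6 → average rank (5+6)/2 = 5.5.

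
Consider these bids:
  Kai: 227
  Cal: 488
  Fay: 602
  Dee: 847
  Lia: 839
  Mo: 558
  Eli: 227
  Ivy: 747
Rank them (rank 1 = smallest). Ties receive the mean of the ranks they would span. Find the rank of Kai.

1.5

Sorted (ascending): 227, 227, 488, 558, 602, 747, 839, 847
The 2 values of 227 occupy positions 1–2 → average rank (1+2)/2 = 1.5.
Kai has value 227 → rank 1.5.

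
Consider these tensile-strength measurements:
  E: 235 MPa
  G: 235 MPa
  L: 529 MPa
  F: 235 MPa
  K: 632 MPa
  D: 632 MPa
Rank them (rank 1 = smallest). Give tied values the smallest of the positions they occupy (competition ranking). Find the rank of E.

Sorted (ascending): 235, 235, 235, 529, 632, 632
The 3 values of 235 occupy positions 1–3 → each gets rank 1.
The 2 values of 632 occupy positions 5–6 → each gets rank 5.
E has value 235 MPa → rank 1.

1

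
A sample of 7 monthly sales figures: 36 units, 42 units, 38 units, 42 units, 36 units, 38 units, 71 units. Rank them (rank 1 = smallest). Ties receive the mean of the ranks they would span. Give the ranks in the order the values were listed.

Sorted (ascending): 36, 36, 38, 38, 42, 42, 71
The 2 values of 36 occupy positions 1–2 → average rank (1+2)/2 = 1.5.
The 2 values of 38 occupy positions 3–4 → average rank (3+4)/2 = 3.5.
The 2 values of 42 occupy positions 5–6 → average rank (5+6)/2 = 5.5.

1.5, 5.5, 3.5, 5.5, 1.5, 3.5, 7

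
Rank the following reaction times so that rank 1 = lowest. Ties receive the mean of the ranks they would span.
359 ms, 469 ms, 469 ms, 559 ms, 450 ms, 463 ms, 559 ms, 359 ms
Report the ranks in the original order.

Sorted (ascending): 359, 359, 450, 463, 469, 469, 559, 559
The 2 values of 359 occupy positions 1–2 → average rank (1+2)/2 = 1.5.
The 2 values of 469 occupy positions 5–6 → average rank (5+6)/2 = 5.5.
The 2 values of 559 occupy positions 7–8 → average rank (7+8)/2 = 7.5.

1.5, 5.5, 5.5, 7.5, 3, 4, 7.5, 1.5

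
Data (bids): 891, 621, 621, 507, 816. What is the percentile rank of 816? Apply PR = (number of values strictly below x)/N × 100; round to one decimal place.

N = 5.
Strictly below 816: 3. Equal to 816: 1.
PR = 3/5 × 100 = 60.0

60.0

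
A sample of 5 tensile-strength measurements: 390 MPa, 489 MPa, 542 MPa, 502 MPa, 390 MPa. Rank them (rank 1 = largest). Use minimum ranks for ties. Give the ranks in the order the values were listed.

4, 3, 1, 2, 4

Sorted (descending): 542, 502, 489, 390, 390
The 2 values of 390 occupy positions 4–5 → each gets rank 4.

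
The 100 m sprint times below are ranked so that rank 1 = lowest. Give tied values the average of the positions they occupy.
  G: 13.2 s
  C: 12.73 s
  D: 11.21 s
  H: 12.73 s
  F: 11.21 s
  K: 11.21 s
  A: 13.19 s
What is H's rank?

4.5

Sorted (ascending): 11.21, 11.21, 11.21, 12.73, 12.73, 13.19, 13.2
The 3 values of 11.21 occupy positions 1–3 → average rank 2.
The 2 values of 12.73 occupy positions 4–5 → average rank (4+5)/2 = 4.5.
H has value 12.73 s → rank 4.5.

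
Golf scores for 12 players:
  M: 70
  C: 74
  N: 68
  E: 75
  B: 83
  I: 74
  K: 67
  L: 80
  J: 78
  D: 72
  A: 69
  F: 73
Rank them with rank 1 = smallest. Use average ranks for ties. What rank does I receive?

7.5

Sorted (ascending): 67, 68, 69, 70, 72, 73, 74, 74, 75, 78, 80, 83
The 2 values of 74 occupy positions 7–8 → average rank (7+8)/2 = 7.5.
I has value 74 → rank 7.5.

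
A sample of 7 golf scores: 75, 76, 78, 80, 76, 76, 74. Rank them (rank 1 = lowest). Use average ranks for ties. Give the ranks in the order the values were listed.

Sorted (ascending): 74, 75, 76, 76, 76, 78, 80
The 3 values of 76 occupy positions 3–5 → average rank 4.

2, 4, 6, 7, 4, 4, 1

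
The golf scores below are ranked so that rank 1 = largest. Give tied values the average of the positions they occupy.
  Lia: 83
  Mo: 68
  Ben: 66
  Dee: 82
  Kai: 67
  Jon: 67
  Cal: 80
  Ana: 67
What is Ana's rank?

6

Sorted (descending): 83, 82, 80, 68, 67, 67, 67, 66
The 3 values of 67 occupy positions 5–7 → average rank 6.
Ana has value 67 → rank 6.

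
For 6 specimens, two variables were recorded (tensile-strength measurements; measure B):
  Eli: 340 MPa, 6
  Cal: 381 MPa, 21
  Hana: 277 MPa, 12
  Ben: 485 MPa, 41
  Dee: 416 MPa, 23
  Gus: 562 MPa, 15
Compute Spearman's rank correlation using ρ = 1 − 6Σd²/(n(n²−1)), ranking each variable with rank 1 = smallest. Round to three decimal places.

Ranks of variable 1: 2, 3, 1, 5, 4, 6
Ranks of variable 2: 1, 4, 2, 6, 5, 3
d = r₁ − r₂: 1, -1, -1, -1, -1, 3
d²: 1, 1, 1, 1, 1, 9; Σd² = 14
ρ = 1 − 6·14/(6·35) = 1 − 84/210 = 0.600

0.600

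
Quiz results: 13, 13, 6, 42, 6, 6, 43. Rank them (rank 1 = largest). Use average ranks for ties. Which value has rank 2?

Sorted (descending): 43, 42, 13, 13, 6, 6, 6
The 2 values of 13 occupy positions 3–4 → average rank (3+4)/2 = 3.5.
The 3 values of 6 occupy positions 5–7 → average rank 6.
Rank 2 → value 42.

42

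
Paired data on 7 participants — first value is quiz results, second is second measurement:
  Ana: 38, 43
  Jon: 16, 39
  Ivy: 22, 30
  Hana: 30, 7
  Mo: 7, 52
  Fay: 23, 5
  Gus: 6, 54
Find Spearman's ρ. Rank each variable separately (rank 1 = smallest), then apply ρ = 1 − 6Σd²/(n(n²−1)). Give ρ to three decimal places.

Ranks of variable 1: 7, 3, 4, 6, 2, 5, 1
Ranks of variable 2: 5, 4, 3, 2, 6, 1, 7
d = r₁ − r₂: 2, -1, 1, 4, -4, 4, -6
d²: 4, 1, 1, 16, 16, 16, 36; Σd² = 90
ρ = 1 − 6·90/(7·48) = 1 − 540/336 = -0.607

-0.607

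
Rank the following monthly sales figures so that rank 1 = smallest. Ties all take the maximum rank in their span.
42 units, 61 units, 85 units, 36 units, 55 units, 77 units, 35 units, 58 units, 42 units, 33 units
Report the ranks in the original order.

Sorted (ascending): 33, 35, 36, 42, 42, 55, 58, 61, 77, 85
The 2 values of 42 occupy positions 4–5 → each gets rank 5.

5, 8, 10, 3, 6, 9, 2, 7, 5, 1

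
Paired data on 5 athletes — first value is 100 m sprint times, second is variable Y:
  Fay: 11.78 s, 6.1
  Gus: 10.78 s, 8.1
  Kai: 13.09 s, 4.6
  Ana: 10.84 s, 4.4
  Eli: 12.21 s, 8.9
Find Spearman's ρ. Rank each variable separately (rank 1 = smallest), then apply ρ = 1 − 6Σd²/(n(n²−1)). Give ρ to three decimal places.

0.000

Ranks of variable 1: 3, 1, 5, 2, 4
Ranks of variable 2: 3, 4, 2, 1, 5
d = r₁ − r₂: 0, -3, 3, 1, -1
d²: 0, 9, 9, 1, 1; Σd² = 20
ρ = 1 − 6·20/(5·24) = 1 − 120/120 = 0.000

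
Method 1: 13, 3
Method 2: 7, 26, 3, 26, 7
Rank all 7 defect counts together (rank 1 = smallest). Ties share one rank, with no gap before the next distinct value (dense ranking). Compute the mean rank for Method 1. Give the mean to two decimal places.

Sorted (ascending): 3, 3, 7, 7, 13, 26, 26
The 2 values of 3 share dense rank 1.
The 2 values of 7 share dense rank 2.
The 2 values of 26 share dense rank 4.
Remaining distinct values take the next consecutive integers.
Method 1 values → pooled ranks: 13→3, 3→1
Mean rank = (3 + 1) / 2 = 2.00

2.00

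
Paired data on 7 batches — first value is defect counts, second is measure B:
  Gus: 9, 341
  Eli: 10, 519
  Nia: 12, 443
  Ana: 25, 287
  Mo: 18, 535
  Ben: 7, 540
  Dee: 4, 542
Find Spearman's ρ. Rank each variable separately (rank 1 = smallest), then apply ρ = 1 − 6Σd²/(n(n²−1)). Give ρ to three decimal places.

-0.679

Ranks of variable 1: 3, 4, 5, 7, 6, 2, 1
Ranks of variable 2: 2, 4, 3, 1, 5, 6, 7
d = r₁ − r₂: 1, 0, 2, 6, 1, -4, -6
d²: 1, 0, 4, 36, 1, 16, 36; Σd² = 94
ρ = 1 − 6·94/(7·48) = 1 − 564/336 = -0.679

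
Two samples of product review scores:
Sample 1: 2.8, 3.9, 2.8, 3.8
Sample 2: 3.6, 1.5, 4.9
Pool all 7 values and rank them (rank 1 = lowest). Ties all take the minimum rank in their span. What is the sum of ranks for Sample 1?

15

Sorted (ascending): 1.5, 2.8, 2.8, 3.6, 3.8, 3.9, 4.9
The 2 values of 2.8 occupy positions 2–3 → each gets rank 2.
Sample 1 values → pooled ranks: 2.8→2, 3.9→6, 2.8→2, 3.8→5
Rank sum = 2 + 6 + 2 + 5 = 15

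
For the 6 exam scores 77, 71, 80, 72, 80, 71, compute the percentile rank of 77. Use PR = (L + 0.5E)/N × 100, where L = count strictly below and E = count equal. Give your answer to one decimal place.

58.3

N = 6.
Strictly below 77: 3. Equal to 77: 1.
PR = (3 + 0.5·1)/6 × 100 = 58.3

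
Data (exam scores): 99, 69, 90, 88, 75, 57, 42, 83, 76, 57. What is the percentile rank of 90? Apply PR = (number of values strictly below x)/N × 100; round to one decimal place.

80.0

N = 10.
Strictly below 90: 8. Equal to 90: 1.
PR = 8/10 × 100 = 80.0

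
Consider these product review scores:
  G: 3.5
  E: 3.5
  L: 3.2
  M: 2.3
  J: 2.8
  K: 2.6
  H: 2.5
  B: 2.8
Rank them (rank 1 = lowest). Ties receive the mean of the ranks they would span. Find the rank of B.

4.5

Sorted (ascending): 2.3, 2.5, 2.6, 2.8, 2.8, 3.2, 3.5, 3.5
The 2 values of 2.8 occupy positions 4–5 → average rank (4+5)/2 = 4.5.
The 2 values of 3.5 occupy positions 7–8 → average rank (7+8)/2 = 7.5.
B has value 2.8 → rank 4.5.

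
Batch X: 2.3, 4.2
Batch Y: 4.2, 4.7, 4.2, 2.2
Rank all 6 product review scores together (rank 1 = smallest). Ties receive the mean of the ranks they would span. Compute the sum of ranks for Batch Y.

Sorted (ascending): 2.2, 2.3, 4.2, 4.2, 4.2, 4.7
The 3 values of 4.2 occupy positions 3–5 → average rank 4.
Batch Y values → pooled ranks: 4.2→4, 4.7→6, 4.2→4, 2.2→1
Rank sum = 4 + 6 + 4 + 1 = 15

15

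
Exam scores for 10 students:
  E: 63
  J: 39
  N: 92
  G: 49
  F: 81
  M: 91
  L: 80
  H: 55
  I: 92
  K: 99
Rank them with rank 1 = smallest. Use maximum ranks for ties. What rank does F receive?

Sorted (ascending): 39, 49, 55, 63, 80, 81, 91, 92, 92, 99
The 2 values of 92 occupy positions 8–9 → each gets rank 9.
F has value 81 → rank 6.

6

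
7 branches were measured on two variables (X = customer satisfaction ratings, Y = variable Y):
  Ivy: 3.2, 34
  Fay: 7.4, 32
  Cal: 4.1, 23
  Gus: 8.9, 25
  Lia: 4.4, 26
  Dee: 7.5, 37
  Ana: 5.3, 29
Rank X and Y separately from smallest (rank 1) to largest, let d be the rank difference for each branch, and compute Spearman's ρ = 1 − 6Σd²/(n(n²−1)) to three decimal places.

0.071

Ranks of variable 1: 1, 5, 2, 7, 3, 6, 4
Ranks of variable 2: 6, 5, 1, 2, 3, 7, 4
d = r₁ − r₂: -5, 0, 1, 5, 0, -1, 0
d²: 25, 0, 1, 25, 0, 1, 0; Σd² = 52
ρ = 1 − 6·52/(7·48) = 1 − 312/336 = 0.071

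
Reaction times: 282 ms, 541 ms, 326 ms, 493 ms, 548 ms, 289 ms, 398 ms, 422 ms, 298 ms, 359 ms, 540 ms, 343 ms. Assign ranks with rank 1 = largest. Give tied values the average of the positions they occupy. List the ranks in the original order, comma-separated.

12, 2, 9, 4, 1, 11, 6, 5, 10, 7, 3, 8

Sorted (descending): 548, 541, 540, 493, 422, 398, 359, 343, 326, 298, 289, 282
No ties — each value takes its position as its rank.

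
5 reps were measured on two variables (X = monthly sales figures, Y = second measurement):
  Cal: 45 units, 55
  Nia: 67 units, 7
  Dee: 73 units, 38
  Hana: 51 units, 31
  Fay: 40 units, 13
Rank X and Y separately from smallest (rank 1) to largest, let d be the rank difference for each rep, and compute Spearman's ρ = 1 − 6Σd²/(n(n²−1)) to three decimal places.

Ranks of variable 1: 2, 4, 5, 3, 1
Ranks of variable 2: 5, 1, 4, 3, 2
d = r₁ − r₂: -3, 3, 1, 0, -1
d²: 9, 9, 1, 0, 1; Σd² = 20
ρ = 1 − 6·20/(5·24) = 1 − 120/120 = 0.000

0.000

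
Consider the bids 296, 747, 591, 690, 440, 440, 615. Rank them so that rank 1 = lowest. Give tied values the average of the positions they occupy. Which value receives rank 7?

Sorted (ascending): 296, 440, 440, 591, 615, 690, 747
The 2 values of 440 occupy positions 2–3 → average rank (2+3)/2 = 2.5.
Rank 7 → value 747.

747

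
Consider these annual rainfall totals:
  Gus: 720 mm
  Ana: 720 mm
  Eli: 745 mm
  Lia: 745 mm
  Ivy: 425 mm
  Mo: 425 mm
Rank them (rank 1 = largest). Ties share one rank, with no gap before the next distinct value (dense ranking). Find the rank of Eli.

Sorted (descending): 745, 745, 720, 720, 425, 425
The 2 values of 745 share dense rank 1.
The 2 values of 720 share dense rank 2.
The 2 values of 425 share dense rank 3.
Eli has value 745 mm → rank 1.

1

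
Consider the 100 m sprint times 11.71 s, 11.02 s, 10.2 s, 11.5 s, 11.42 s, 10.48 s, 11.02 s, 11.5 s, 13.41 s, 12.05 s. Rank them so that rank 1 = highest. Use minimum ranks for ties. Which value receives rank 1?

Sorted (descending): 13.41, 12.05, 11.71, 11.5, 11.5, 11.42, 11.02, 11.02, 10.48, 10.2
The 2 values of 11.5 occupy positions 4–5 → each gets rank 4.
The 2 values of 11.02 occupy positions 7–8 → each gets rank 7.
Rank 1 → value 13.41.

13.41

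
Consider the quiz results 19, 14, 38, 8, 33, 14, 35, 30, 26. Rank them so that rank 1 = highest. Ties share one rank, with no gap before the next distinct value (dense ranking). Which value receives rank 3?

33

Sorted (descending): 38, 35, 33, 30, 26, 19, 14, 14, 8
The 2 values of 14 share dense rank 7.
Remaining distinct values take the next consecutive integers.
Rank 3 → value 33.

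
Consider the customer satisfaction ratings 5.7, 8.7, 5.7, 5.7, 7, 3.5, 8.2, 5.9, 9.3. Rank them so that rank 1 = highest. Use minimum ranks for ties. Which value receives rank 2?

8.7

Sorted (descending): 9.3, 8.7, 8.2, 7, 5.9, 5.7, 5.7, 5.7, 3.5
The 3 values of 5.7 occupy positions 6–8 → each gets rank 6.
Rank 2 → value 8.7.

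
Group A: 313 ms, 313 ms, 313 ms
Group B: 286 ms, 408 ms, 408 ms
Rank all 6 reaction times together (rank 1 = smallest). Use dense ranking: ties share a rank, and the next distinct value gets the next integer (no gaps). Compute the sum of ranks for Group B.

7

Sorted (ascending): 286, 313, 313, 313, 408, 408
The 3 values of 313 share dense rank 2.
The 2 values of 408 share dense rank 3.
Remaining distinct values take the next consecutive integers.
Group B values → pooled ranks: 286→1, 408→3, 408→3
Rank sum = 1 + 3 + 3 = 7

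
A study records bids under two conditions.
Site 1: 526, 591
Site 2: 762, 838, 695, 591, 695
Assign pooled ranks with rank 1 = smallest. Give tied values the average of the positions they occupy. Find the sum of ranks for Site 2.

Sorted (ascending): 526, 591, 591, 695, 695, 762, 838
The 2 values of 591 occupy positions 2–3 → average rank (2+3)/2 = 2.5.
The 2 values of 695 occupy positions 4–5 → average rank (4+5)/2 = 4.5.
Site 2 values → pooled ranks: 762→6, 838→7, 695→4.5, 591→2.5, 695→4.5
Rank sum = 6 + 7 + 4.5 + 2.5 + 4.5 = 24.5

24.5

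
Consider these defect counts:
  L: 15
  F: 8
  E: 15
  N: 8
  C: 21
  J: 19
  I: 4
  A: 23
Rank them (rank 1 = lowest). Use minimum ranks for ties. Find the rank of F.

Sorted (ascending): 4, 8, 8, 15, 15, 19, 21, 23
The 2 values of 8 occupy positions 2–3 → each gets rank 2.
The 2 values of 15 occupy positions 4–5 → each gets rank 4.
F has value 8 → rank 2.

2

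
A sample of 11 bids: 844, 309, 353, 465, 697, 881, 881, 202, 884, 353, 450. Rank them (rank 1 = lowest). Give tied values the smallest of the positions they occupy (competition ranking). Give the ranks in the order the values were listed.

8, 2, 3, 6, 7, 9, 9, 1, 11, 3, 5

Sorted (ascending): 202, 309, 353, 353, 450, 465, 697, 844, 881, 881, 884
The 2 values of 353 occupy positions 3–4 → each gets rank 3.
The 2 values of 881 occupy positions 9–10 → each gets rank 9.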